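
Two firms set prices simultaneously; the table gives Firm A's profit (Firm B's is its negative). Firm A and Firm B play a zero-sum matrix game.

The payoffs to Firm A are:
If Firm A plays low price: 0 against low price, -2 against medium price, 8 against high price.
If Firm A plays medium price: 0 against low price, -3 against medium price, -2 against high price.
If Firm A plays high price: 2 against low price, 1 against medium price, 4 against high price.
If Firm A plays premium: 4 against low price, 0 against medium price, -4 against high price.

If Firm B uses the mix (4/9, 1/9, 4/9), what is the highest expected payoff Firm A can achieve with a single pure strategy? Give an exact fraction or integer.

low price: (0)·(4/9) + (-2)·(1/9) + (8)·(4/9) = 10/3.
medium price: (0)·(4/9) + (-3)·(1/9) + (-2)·(4/9) = -11/9.
high price: (2)·(4/9) + (1)·(1/9) + (4)·(4/9) = 25/9.
premium: (4)·(4/9) + (0)·(1/9) + (-4)·(4/9) = 0.
The best pure response is low price with expected payoff 10/3.

10/3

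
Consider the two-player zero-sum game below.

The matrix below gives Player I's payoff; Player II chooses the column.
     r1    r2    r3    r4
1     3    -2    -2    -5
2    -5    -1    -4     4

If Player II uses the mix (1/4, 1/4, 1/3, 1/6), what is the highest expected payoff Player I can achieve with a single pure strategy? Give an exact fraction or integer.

-5/4

1: (3)·(1/4) + (-2)·(1/4) + (-2)·(1/3) + (-5)·(1/6) = -5/4.
2: (-5)·(1/4) + (-1)·(1/4) + (-4)·(1/3) + (4)·(1/6) = -13/6.
The best pure response is 1 with expected payoff -5/4.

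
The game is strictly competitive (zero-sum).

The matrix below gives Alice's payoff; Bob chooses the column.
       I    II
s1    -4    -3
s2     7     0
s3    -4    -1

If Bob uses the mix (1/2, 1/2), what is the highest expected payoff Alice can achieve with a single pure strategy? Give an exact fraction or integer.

7/2

s1: (-4)·(1/2) + (-3)·(1/2) = -7/2.
s2: (7)·(1/2) + (0)·(1/2) = 7/2.
s3: (-4)·(1/2) + (-1)·(1/2) = -5/2.
The best pure response is s2 with expected payoff 7/2.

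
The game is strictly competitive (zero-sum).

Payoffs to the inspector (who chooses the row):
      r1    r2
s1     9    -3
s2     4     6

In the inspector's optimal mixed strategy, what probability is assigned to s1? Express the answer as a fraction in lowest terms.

1/7

Row minima are -3 and 4, so the inspector's maximin is 4; column maxima are 9 and 6, so the inspectee's minimax is 6. These differ, so the equilibrium is in mixed strategies.
Let the inspector play s1 with probability p. The inspectee is indifferent when 9p + 4(1−p) = −3p + 6(1−p), giving p = 1/7.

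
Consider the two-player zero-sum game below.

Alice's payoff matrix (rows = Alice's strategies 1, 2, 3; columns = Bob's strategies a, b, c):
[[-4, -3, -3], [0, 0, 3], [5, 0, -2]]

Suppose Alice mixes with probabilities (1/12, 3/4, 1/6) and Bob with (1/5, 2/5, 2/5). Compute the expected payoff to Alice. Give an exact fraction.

2/3

Against (1/5, 2/5, 2/5), each row's expected payoff is 1: -16/5; 2: 6/5; 3: 1/5.
Taking the (1/12, 3/4, 1/6)-weighted average: (1/12)·(-16/5) + (3/4)·(6/5) + (1/6)·(1/5) = 2/3.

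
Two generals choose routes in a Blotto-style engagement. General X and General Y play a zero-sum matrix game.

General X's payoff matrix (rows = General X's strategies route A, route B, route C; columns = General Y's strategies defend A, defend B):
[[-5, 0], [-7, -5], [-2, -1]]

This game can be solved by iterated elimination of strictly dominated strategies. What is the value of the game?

Row route B is strictly dominated by row route A (-5>-7, 0>-5); eliminate route B.
Column defend B is strictly dominated by defend A for General Y (-5<0, -2<-1); eliminate defend B.
Row route A is strictly dominated by row route C (-2>-5); eliminate route A.
Only (route C, defend A) remains, with payoff -2.

-2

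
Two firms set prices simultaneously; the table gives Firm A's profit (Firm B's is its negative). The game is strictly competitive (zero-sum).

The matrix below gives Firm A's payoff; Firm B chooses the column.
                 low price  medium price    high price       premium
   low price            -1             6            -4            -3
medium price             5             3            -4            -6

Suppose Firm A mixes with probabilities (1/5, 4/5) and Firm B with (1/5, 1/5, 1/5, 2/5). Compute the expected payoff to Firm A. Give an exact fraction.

Against (1/5, 1/5, 1/5, 2/5), each row's expected payoff is low price: -1; medium price: -8/5.
Taking the (1/5, 4/5)-weighted average: (1/5)·(-1) + (4/5)·(-8/5) = -37/25.

-37/25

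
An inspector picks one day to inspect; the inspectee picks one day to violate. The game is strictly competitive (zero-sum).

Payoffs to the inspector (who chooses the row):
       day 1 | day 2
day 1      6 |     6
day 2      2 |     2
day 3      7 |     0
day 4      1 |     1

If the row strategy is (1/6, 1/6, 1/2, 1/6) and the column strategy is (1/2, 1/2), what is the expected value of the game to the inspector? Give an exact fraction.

Against (1/2, 1/2), each row's expected payoff is day 1: 6; day 2: 2; day 3: 7/2; day 4: 1.
Taking the (1/6, 1/6, 1/2, 1/6)-weighted average: (1/6)·(6) + (1/6)·(2) + (1/2)·(7/2) + (1/6)·(1) = 13/4.

13/4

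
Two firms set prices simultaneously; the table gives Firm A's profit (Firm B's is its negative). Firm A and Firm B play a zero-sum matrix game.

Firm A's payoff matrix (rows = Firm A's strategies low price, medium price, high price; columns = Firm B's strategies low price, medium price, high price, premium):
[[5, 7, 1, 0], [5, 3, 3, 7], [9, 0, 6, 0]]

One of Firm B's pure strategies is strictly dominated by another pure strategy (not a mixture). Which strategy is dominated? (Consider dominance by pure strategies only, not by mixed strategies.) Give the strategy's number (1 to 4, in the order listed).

1

Firm B prefers columns that give Firm A less. Compare low price with high price: 1 < 5, 3 < 5, 6 < 9.
So high price strictly dominates low price for Firm B; low price is strictly dominated.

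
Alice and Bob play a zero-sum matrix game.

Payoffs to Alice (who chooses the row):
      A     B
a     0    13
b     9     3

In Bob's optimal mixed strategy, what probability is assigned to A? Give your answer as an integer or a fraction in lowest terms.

10/19

Row minima are 0 and 3, so Alice's maximin is 3; column maxima are 9 and 13, so Bob's minimax is 9. These differ, so the equilibrium is in mixed strategies.
Let Bob play A with probability q. Alice is indifferent when 13(1−q) = 9q + 3(1−q), giving q = 10/19.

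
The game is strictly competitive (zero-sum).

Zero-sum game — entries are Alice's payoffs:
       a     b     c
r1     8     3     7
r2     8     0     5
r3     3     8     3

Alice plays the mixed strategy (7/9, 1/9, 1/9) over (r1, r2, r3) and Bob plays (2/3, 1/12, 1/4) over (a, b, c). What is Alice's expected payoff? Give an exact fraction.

Against (2/3, 1/12, 1/4), each row's expected payoff is r1: 22/3; r2: 79/12; r3: 41/12.
Taking the (7/9, 1/9, 1/9)-weighted average: (7/9)·(22/3) + (1/9)·(79/12) + (1/9)·(41/12) = 184/27.

184/27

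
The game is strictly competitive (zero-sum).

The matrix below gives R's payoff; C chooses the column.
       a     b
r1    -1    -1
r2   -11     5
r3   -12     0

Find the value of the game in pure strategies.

Row minima: -1, -11, -12 → R's maximin is -1.
Column maxima: -1, 5 → C's minimax is -1.
They coincide at (r1, a), so the value is -1.

-1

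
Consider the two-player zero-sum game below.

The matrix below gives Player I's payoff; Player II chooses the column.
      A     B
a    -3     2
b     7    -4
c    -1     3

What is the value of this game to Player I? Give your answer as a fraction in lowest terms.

17/15

Row a is strictly dominated by row c, so Player I never plays it.
The remaining 2×2 game on (b, c) × (A, B) has no saddle point. Let Player I play b with probability p; indifference gives 7p − (1−p) = −4p + 3(1−p), so p = 4/15.
Similarly Player II's optimal q on A is 7/15, and the value is 7·(7/15) + (-4)·(8/15) = 17/15.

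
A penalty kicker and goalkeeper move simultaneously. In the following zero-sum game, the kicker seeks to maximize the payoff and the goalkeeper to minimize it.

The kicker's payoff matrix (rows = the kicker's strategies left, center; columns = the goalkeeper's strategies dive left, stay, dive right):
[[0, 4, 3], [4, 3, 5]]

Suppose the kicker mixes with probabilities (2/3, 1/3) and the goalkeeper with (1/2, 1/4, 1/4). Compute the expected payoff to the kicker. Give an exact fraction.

5/2

Against (1/2, 1/4, 1/4), each row's expected payoff is left: 7/4; center: 4.
Taking the (2/3, 1/3)-weighted average: (2/3)·(7/4) + (1/3)·(4) = 5/2.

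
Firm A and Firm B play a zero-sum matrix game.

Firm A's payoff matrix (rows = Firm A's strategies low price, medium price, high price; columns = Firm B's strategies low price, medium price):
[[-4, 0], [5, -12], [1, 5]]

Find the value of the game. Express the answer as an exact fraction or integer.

Row low price is strictly dominated by row high price, so Firm A never plays it.
The remaining 2×2 game on (medium price, high price) × (low price, medium price) has no saddle point. Let Firm A play medium price with probability p; indifference gives 5p + (1−p) = −12p + 5(1−p), so p = 4/21.
Similarly Firm B's optimal q on low price is 17/21, and the value is 5·(17/21) + (-12)·(4/21) = 37/21.

37/21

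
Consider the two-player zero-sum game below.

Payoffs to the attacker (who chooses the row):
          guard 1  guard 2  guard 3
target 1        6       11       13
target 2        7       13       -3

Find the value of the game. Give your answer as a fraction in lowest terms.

Column guard 2 is strictly dominated by guard 1 for the defender (it gives the attacker more in every row).
The remaining 2×2 game on (target 1, target 2) × (guard 1, guard 3) has no saddle point. Let the attacker play target 1 with probability p; indifference gives 6p + 7(1−p) = 13p − 3(1−p), so p = 10/17.
Similarly the defender's optimal q on guard 1 is 16/17, and the value is 6·(16/17) + (13)·(1/17) = 109/17.

109/17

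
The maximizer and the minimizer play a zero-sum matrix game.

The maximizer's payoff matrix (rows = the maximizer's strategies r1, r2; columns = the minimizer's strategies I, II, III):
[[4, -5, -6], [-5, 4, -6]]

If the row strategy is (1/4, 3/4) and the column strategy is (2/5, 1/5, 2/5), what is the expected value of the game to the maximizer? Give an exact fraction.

-63/20

Against (2/5, 1/5, 2/5), each row's expected payoff is r1: -9/5; r2: -18/5.
Taking the (1/4, 3/4)-weighted average: (1/4)·(-9/5) + (3/4)·(-18/5) = -63/20.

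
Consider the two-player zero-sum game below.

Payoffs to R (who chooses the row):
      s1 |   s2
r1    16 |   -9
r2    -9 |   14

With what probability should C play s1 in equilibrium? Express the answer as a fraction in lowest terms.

Row minima are -9 and -9, so R's maximin is -9; column maxima are 16 and 14, so C's minimax is 14. These differ, so the equilibrium is in mixed strategies.
Let C play s1 with probability q. R is indifferent when 16q − 9(1−q) = −9q + 14(1−q), giving q = 23/48.

23/48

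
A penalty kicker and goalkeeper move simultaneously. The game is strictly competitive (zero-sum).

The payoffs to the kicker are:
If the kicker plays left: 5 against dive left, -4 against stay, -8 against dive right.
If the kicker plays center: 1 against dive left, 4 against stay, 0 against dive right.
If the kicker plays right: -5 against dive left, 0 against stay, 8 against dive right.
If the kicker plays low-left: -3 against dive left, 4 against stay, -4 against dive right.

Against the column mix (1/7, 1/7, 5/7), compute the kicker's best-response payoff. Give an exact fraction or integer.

left: (5)·(1/7) + (-4)·(1/7) + (-8)·(5/7) = -39/7.
center: (1)·(1/7) + (4)·(1/7) + (0)·(5/7) = 5/7.
right: (-5)·(1/7) + (0)·(1/7) + (8)·(5/7) = 5.
low-left: (-3)·(1/7) + (4)·(1/7) + (-4)·(5/7) = -19/7.
The best pure response is right with expected payoff 5.

5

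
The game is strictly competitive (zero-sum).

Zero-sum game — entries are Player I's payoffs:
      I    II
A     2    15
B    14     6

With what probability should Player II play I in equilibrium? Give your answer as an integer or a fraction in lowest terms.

3/7

Row minima are 2 and 6, so Player I's maximin is 6; column maxima are 14 and 15, so Player II's minimax is 14. These differ, so the equilibrium is in mixed strategies.
Let Player II play I with probability q. Player I is indifferent when 2q + 15(1−q) = 14q + 6(1−q), giving q = 3/7.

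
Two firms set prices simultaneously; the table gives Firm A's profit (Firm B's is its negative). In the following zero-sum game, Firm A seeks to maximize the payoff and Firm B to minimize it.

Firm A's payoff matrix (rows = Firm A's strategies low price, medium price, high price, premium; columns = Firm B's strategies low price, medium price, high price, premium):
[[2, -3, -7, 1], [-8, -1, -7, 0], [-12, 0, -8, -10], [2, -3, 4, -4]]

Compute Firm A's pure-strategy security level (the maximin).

The worst-case payoff for each row is low price: -7, medium price: -8, high price: -12, premium: -4.
The best of these is -4.

-4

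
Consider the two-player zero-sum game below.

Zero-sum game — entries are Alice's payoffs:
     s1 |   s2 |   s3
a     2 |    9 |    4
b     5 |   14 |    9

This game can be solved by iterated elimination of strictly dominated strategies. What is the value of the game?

5

Column s3 is strictly dominated by s1 for Bob (2<4, 5<9); eliminate s3.
Row a is strictly dominated by row b (5>2, 14>9); eliminate a.
Column s2 is strictly dominated by s1 for Bob (5<14); eliminate s2.
Only (b, s1) remains, with payoff 5.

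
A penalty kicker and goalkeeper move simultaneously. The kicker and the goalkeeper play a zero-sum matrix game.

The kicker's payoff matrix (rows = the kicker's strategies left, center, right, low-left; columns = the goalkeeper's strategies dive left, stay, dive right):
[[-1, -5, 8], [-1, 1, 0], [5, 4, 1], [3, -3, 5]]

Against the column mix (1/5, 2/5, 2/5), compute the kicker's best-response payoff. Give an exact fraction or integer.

left: (-1)·(1/5) + (-5)·(2/5) + (8)·(2/5) = 1.
center: (-1)·(1/5) + (1)·(2/5) + (0)·(2/5) = 1/5.
right: (5)·(1/5) + (4)·(2/5) + (1)·(2/5) = 3.
low-left: (3)·(1/5) + (-3)·(2/5) + (5)·(2/5) = 7/5.
The best pure response is right with expected payoff 3.

3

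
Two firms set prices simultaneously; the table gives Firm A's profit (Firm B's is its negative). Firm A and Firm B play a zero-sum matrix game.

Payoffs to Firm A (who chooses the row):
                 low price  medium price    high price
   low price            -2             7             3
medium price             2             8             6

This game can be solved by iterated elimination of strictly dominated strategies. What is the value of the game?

Row low price is strictly dominated by row medium price (2>-2, 8>7, 6>3); eliminate low price.
Column high price is strictly dominated by low price for Firm B (2<6); eliminate high price.
Column medium price is strictly dominated by low price for Firm B (2<8); eliminate medium price.
Only (medium price, low price) remains, with payoff 2.

2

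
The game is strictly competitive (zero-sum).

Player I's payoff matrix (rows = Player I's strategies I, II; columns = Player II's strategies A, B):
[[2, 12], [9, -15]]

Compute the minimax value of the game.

Row minima are 2 and -15, so Player I's maximin is 2; column maxima are 9 and 12, so Player II's minimax is 9. These differ, so the equilibrium is in mixed strategies.
Let Player I play I with probability p. Player II is indifferent when 2p + 9(1−p) = 12p − 15(1−p), giving p = 12/17.
Let Player II play A with probability q. Player I is indifferent when 2q + 12(1−q) = 9q − 15(1−q), giving q = 27/34.
The value is 2·(27/34) + (12)·(7/34) = 69/17.

69/17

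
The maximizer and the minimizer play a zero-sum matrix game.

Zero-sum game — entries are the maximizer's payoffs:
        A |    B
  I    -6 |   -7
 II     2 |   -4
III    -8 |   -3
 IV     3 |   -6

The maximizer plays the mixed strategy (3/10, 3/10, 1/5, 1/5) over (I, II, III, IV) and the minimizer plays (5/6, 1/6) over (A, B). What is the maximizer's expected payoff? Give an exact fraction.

-161/60

Against (5/6, 1/6), each row's expected payoff is I: -37/6; II: 1; III: -43/6; IV: 3/2.
Taking the (3/10, 3/10, 1/5, 1/5)-weighted average: (3/10)·(-37/6) + (3/10)·(1) + (1/5)·(-43/6) + (1/5)·(3/2) = -161/60.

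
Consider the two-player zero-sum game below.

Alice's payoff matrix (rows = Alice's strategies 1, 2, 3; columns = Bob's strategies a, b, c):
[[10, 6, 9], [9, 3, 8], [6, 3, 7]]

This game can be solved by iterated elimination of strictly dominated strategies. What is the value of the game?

6

Column a is strictly dominated by b for Bob (6<10, 3<9, 3<6); eliminate a.
Row 2 is strictly dominated by row 1 (6>3, 9>8); eliminate 2.
Column c is strictly dominated by b for Bob (6<9, 3<7); eliminate c.
Row 3 is strictly dominated by row 1 (6>3); eliminate 3.
Only (1, b) remains, with payoff 6.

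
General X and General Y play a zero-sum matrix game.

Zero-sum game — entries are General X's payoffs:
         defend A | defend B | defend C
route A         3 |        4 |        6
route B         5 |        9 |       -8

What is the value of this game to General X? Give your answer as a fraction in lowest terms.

27/8

Column defend B is strictly dominated by defend A for General Y (it gives General X more in every row).
The remaining 2×2 game on (route A, route B) × (defend A, defend C) has no saddle point. Let General X play route A with probability p; indifference gives 3p + 5(1−p) = 6p − 8(1−p), so p = 13/16.
Similarly General Y's optimal q on defend A is 7/8, and the value is 3·(7/8) + (6)·(1/8) = 27/8.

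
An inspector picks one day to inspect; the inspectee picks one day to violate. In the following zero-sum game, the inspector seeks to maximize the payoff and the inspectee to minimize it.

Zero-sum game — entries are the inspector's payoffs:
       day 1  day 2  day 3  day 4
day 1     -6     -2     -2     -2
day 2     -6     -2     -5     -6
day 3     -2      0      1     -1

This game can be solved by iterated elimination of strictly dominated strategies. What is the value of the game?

-2

Column day 2 is strictly dominated by day 1 for the inspectee (-6<-2, -6<-2, -2<0); eliminate day 2.
Row day 2 is strictly dominated by row day 3 (-2>-6, 1>-5, -1>-6); eliminate day 2.
Row day 1 is strictly dominated by row day 3 (-2>-6, 1>-2, -1>-2); eliminate day 1.
Column day 3 is strictly dominated by day 1 for the inspectee (-2<1); eliminate day 3.
Column day 4 is strictly dominated by day 1 for the inspectee (-2<-1); eliminate day 4.
Only (day 3, day 1) remains, with payoff -2.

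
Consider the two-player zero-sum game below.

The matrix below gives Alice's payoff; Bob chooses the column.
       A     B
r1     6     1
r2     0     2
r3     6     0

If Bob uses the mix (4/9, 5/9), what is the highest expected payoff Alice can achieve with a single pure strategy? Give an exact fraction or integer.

r1: (6)·(4/9) + (1)·(5/9) = 29/9.
r2: (0)·(4/9) + (2)·(5/9) = 10/9.
r3: (6)·(4/9) + (0)·(5/9) = 8/3.
The best pure response is r1 with expected payoff 29/9.

29/9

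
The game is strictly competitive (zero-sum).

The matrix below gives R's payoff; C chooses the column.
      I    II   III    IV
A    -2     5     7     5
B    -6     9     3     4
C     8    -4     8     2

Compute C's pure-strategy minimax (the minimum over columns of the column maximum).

5

The worst case (largest entry) in each column is I: 8, II: 9, III: 8, IV: 5.
The best (smallest) of these is 5.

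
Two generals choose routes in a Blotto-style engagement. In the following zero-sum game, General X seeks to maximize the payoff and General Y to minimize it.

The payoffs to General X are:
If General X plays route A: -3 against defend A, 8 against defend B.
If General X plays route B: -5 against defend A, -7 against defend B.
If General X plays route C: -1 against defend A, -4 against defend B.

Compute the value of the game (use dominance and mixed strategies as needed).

-10/7

Row route B is strictly dominated by row route C, so General X never plays it.
The remaining 2×2 game on (route A, route C) × (defend A, defend B) has no saddle point. Let General X play route A with probability p; indifference gives −3p − (1−p) = 8p − 4(1−p), so p = 3/14.
Similarly General Y's optimal q on defend A is 6/7, and the value is -3·(6/7) + (8)·(1/7) = -10/7.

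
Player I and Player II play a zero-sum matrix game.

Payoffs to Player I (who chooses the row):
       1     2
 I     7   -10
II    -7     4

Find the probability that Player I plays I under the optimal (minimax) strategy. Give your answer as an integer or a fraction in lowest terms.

Row minima are -10 and -7, so Player I's maximin is -7; column maxima are 7 and 4, so Player II's minimax is 4. These differ, so the equilibrium is in mixed strategies.
Let Player I play I with probability p. Player II is indifferent when 7p − 7(1−p) = −10p + 4(1−p), giving p = 11/28.

11/28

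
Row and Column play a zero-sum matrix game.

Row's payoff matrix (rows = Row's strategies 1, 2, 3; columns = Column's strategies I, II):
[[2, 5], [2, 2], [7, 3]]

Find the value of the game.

29/7

Row 2 is strictly dominated by row 3, so Row never plays it.
The remaining 2×2 game on (1, 3) × (I, II) has no saddle point. Let Row play 1 with probability p; indifference gives 2p + 7(1−p) = 5p + 3(1−p), so p = 4/7.
Similarly Column's optimal q on I is 2/7, and the value is 2·(2/7) + (5)·(5/7) = 29/7.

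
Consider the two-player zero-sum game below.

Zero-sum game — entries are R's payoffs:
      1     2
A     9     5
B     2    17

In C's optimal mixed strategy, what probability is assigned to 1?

Row minima are 5 and 2, so R's maximin is 5; column maxima are 9 and 17, so C's minimax is 9. These differ, so the equilibrium is in mixed strategies.
Let C play 1 with probability q. R is indifferent when 9q + 5(1−q) = 2q + 17(1−q), giving q = 12/19.

12/19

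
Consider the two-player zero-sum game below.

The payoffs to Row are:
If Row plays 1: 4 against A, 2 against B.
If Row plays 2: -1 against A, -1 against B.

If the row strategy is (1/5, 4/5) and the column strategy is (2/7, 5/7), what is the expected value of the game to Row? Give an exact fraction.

Against (2/7, 5/7), each row's expected payoff is 1: 18/7; 2: -1.
Taking the (1/5, 4/5)-weighted average: (1/5)·(18/7) + (4/5)·(-1) = -2/7.

-2/7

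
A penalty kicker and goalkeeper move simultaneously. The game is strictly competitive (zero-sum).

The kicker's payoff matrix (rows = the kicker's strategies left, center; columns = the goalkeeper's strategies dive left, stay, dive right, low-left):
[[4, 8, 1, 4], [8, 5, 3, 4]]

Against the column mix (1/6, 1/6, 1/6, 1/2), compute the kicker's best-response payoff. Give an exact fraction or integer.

left: (4)·(1/6) + (8)·(1/6) + (1)·(1/6) + (4)·(1/2) = 25/6.
center: (8)·(1/6) + (5)·(1/6) + (3)·(1/6) + (4)·(1/2) = 14/3.
The best pure response is center with expected payoff 14/3.

14/3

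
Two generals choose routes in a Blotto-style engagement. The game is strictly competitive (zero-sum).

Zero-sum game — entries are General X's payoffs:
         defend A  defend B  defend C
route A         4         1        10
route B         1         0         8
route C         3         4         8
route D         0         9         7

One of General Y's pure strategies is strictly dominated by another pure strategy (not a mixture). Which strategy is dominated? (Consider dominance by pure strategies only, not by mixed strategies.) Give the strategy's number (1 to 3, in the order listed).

General Y prefers columns that give General X less. Compare defend C with defend A: 4 < 10, 1 < 8, 3 < 8, 0 < 7.
So defend A strictly dominates defend C for General Y; defend C is strictly dominated.

3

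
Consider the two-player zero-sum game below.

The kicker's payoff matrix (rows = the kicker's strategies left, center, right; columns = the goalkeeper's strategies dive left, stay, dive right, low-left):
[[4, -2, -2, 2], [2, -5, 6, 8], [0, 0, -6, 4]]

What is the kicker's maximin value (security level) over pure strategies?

The worst-case payoff for each row is left: -2, center: -5, right: -6.
The best of these is -2.

-2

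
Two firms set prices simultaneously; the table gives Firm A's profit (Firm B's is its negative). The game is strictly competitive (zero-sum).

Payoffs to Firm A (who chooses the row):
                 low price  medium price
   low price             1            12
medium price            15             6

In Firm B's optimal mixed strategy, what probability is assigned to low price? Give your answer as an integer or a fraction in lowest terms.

Row minima are 1 and 6, so Firm A's maximin is 6; column maxima are 15 and 12, so Firm B's minimax is 12. These differ, so the equilibrium is in mixed strategies.
Let Firm B play low price with probability q. Firm A is indifferent when q + 12(1−q) = 15q + 6(1−q), giving q = 3/10.

3/10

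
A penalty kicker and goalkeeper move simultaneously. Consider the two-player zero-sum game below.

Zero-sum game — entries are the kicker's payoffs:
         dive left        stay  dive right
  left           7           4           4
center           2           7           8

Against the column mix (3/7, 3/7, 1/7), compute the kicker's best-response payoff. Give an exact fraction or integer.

37/7

left: (7)·(3/7) + (4)·(3/7) + (4)·(1/7) = 37/7.
center: (2)·(3/7) + (7)·(3/7) + (8)·(1/7) = 5.
The best pure response is left with expected payoff 37/7.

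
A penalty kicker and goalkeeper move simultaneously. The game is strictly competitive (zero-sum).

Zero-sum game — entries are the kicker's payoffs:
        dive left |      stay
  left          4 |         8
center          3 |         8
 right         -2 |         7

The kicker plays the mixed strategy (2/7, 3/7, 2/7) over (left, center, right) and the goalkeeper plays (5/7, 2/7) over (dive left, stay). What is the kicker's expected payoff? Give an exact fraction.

173/49

Against (5/7, 2/7), each row's expected payoff is left: 36/7; center: 31/7; right: 4/7.
Taking the (2/7, 3/7, 2/7)-weighted average: (2/7)·(36/7) + (3/7)·(31/7) + (2/7)·(4/7) = 173/49.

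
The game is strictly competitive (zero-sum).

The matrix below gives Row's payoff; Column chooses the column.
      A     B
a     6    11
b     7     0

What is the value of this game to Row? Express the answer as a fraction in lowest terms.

Row minima are 6 and 0, so Row's maximin is 6; column maxima are 7 and 11, so Column's minimax is 7. These differ, so the equilibrium is in mixed strategies.
Let Row play a with probability p. Column is indifferent when 6p + 7(1−p) = 11p, giving p = 7/12.
Let Column play A with probability q. Row is indifferent when 6q + 11(1−q) = 7q, giving q = 11/12.
The value is 6·(11/12) + (11)·(1/12) = 77/12.

77/12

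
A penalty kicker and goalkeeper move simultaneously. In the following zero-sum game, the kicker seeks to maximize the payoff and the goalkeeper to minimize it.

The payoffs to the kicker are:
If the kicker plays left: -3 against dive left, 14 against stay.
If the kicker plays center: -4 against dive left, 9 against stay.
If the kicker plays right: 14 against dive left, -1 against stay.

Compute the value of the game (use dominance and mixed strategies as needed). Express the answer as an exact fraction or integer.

Row center is strictly dominated by row left, so the kicker never plays it.
The remaining 2×2 game on (left, right) × (dive left, stay) has no saddle point. Let the kicker play left with probability p; indifference gives −3p + 14(1−p) = 14p − (1−p), so p = 15/32.
Similarly the goalkeeper's optimal q on dive left is 15/32, and the value is -3·(15/32) + (14)·(17/32) = 193/32.

193/32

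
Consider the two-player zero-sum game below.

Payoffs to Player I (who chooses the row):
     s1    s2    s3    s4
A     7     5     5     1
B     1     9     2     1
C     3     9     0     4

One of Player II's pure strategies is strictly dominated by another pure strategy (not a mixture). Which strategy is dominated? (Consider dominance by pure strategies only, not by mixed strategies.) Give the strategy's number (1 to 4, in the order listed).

2

Player II prefers columns that give Player I less. Compare s2 with s4: 1 < 5, 1 < 9, 4 < 9.
So s4 strictly dominates s2 for Player II; s2 is strictly dominated.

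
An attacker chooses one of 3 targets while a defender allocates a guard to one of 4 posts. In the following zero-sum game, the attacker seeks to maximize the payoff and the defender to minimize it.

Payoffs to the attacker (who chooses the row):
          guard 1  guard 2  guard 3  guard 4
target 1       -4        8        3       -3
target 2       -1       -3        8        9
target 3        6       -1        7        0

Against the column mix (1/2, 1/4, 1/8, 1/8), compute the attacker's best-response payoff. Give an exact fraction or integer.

29/8

target 1: (-4)·(1/2) + (8)·(1/4) + (3)·(1/8) + (-3)·(1/8) = 0.
target 2: (-1)·(1/2) + (-3)·(1/4) + (8)·(1/8) + (9)·(1/8) = 7/8.
target 3: (6)·(1/2) + (-1)·(1/4) + (7)·(1/8) + (0)·(1/8) = 29/8.
The best pure response is target 3 with expected payoff 29/8.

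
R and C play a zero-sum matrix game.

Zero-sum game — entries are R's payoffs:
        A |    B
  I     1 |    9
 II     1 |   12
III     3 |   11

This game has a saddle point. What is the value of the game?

3

Row minima: 1, 1, 3 → R's maximin is 3.
Column maxima: 3, 12 → C's minimax is 3.
They coincide at (III, A), so the value is 3.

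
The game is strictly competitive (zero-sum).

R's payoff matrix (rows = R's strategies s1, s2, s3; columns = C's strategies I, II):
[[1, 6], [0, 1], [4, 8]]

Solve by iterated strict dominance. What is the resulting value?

4

Row s2 is strictly dominated by row s1 (1>0, 6>1); eliminate s2.
Column II is strictly dominated by I for C (1<6, 4<8); eliminate II.
Row s1 is strictly dominated by row s3 (4>1); eliminate s1.
Only (s3, I) remains, with payoff 4.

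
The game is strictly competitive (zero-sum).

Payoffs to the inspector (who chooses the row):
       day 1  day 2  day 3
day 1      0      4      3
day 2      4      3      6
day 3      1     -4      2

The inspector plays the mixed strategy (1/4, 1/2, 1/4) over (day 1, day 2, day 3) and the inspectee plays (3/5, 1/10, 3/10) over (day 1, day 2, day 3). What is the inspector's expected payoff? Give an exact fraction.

111/40

Against (3/5, 1/10, 3/10), each row's expected payoff is day 1: 13/10; day 2: 9/2; day 3: 4/5.
Taking the (1/4, 1/2, 1/4)-weighted average: (1/4)·(13/10) + (1/2)·(9/2) + (1/4)·(4/5) = 111/40.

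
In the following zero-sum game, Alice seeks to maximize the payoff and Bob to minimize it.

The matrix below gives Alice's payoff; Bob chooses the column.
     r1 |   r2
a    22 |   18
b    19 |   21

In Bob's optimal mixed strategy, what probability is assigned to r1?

Row minima are 18 and 19, so Alice's maximin is 19; column maxima are 22 and 21, so Bob's minimax is 21. These differ, so the equilibrium is in mixed strategies.
Let Bob play r1 with probability q. Alice is indifferent when 22q + 18(1−q) = 19q + 21(1−q), giving q = 1/2.

1/2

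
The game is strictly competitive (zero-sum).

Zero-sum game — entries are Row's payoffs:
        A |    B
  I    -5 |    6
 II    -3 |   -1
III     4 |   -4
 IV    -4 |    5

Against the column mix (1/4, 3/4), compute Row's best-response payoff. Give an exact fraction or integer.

I: (-5)·(1/4) + (6)·(3/4) = 13/4.
II: (-3)·(1/4) + (-1)·(3/4) = -3/2.
III: (4)·(1/4) + (-4)·(3/4) = -2.
IV: (-4)·(1/4) + (5)·(3/4) = 11/4.
The best pure response is I with expected payoff 13/4.

13/4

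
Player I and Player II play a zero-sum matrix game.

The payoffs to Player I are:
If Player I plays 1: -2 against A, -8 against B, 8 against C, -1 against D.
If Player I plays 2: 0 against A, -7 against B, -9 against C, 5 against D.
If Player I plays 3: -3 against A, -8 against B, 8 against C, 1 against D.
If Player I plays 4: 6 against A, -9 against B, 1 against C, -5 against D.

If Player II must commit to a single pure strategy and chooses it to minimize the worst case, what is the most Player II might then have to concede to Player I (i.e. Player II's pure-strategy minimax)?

-7

The worst case (largest entry) in each column is A: 6, B: -7, C: 8, D: 5.
The best (smallest) of these is -7.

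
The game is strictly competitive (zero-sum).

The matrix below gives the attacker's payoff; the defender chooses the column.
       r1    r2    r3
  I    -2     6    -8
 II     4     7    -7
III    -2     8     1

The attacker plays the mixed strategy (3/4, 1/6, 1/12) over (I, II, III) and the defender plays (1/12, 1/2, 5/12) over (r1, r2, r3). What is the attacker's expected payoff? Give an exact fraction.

Against (1/12, 1/2, 5/12), each row's expected payoff is I: -1/2; II: 11/12; III: 17/4.
Taking the (3/4, 1/6, 1/12)-weighted average: (3/4)·(-1/2) + (1/6)·(11/12) + (1/12)·(17/4) = 19/144.

19/144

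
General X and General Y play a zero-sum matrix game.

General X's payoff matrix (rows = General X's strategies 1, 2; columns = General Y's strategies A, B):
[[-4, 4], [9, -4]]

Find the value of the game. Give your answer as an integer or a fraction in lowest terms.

Row minima are -4 and -4, so General X's maximin is -4; column maxima are 9 and 4, so General Y's minimax is 4. These differ, so the equilibrium is in mixed strategies.
Let General X play 1 with probability p. General Y is indifferent when −4p + 9(1−p) = 4p − 4(1−p), giving p = 13/21.
Let General Y play A with probability q. General X is indifferent when −4q + 4(1−q) = 9q − 4(1−q), giving q = 8/21.
The value is -4·(8/21) + (4)·(13/21) = 20/21.

20/21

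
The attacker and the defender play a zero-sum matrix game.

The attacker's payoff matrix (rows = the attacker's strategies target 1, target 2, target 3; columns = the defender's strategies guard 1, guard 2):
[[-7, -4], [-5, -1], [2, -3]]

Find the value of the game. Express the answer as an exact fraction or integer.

Row target 1 is strictly dominated by row target 2, so the attacker never plays it.
The remaining 2×2 game on (target 2, target 3) × (guard 1, guard 2) has no saddle point. Let the attacker play target 2 with probability p; indifference gives −5p + 2(1−p) = −p − 3(1−p), so p = 5/9.
Similarly the defender's optimal q on guard 1 is 2/9, and the value is -5·(2/9) + (-1)·(7/9) = -17/9.

-17/9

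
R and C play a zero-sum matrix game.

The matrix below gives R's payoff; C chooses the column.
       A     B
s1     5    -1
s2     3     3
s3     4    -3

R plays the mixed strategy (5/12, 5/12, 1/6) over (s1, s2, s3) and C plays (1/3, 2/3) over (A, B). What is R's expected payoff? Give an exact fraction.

14/9

Against (1/3, 2/3), each row's expected payoff is s1: 1; s2: 3; s3: -2/3.
Taking the (5/12, 5/12, 1/6)-weighted average: (5/12)·(1) + (5/12)·(3) + (1/6)·(-2/3) = 14/9.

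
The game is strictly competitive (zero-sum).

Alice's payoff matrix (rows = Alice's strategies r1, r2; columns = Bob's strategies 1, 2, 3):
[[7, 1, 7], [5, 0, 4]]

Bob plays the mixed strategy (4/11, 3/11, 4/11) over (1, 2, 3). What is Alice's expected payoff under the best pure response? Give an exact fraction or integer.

r1: (7)·(4/11) + (1)·(3/11) + (7)·(4/11) = 59/11.
r2: (5)·(4/11) + (0)·(3/11) + (4)·(4/11) = 36/11.
The best pure response is r1 with expected payoff 59/11.

59/11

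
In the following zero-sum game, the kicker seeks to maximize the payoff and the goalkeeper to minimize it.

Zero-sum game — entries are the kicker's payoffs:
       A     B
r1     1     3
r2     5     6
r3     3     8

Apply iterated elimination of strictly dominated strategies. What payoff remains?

5

Column B is strictly dominated by A for the goalkeeper (1<3, 5<6, 3<8); eliminate B.
Row r1 is strictly dominated by row r2 (5>1); eliminate r1.
Row r3 is strictly dominated by row r2 (5>3); eliminate r3.
Only (r2, A) remains, with payoff 5.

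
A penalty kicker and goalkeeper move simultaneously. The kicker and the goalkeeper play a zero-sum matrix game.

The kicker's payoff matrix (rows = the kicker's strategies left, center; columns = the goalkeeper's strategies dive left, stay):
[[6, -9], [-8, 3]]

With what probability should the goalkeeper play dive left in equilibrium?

6/13

Row minima are -9 and -8, so the kicker's maximin is -8; column maxima are 6 and 3, so the goalkeeper's minimax is 3. These differ, so the equilibrium is in mixed strategies.
Let the goalkeeper play dive left with probability q. The kicker is indifferent when 6q − 9(1−q) = −8q + 3(1−q), giving q = 6/13.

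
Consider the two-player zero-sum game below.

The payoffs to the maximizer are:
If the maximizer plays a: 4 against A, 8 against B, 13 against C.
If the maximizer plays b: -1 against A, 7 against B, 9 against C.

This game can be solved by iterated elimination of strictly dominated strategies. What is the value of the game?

4

Row b is strictly dominated by row a (4>-1, 8>7, 13>9); eliminate b.
Column B is strictly dominated by A for the minimizer (4<8); eliminate B.
Column C is strictly dominated by A for the minimizer (4<13); eliminate C.
Only (a, A) remains, with payoff 4.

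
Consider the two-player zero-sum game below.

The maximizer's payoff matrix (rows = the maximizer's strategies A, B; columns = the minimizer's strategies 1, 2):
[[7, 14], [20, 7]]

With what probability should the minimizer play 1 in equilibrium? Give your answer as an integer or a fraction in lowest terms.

7/20

Row minima are 7 and 7, so the maximizer's maximin is 7; column maxima are 20 and 14, so the minimizer's minimax is 14. These differ, so the equilibrium is in mixed strategies.
Let the minimizer play 1 with probability q. The maximizer is indifferent when 7q + 14(1−q) = 20q + 7(1−q), giving q = 7/20.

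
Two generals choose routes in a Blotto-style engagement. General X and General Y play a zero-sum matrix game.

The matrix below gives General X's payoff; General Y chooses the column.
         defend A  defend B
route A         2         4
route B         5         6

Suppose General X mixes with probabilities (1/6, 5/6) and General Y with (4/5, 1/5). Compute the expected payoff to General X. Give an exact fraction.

Against (4/5, 1/5), each row's expected payoff is route A: 12/5; route B: 26/5.
Taking the (1/6, 5/6)-weighted average: (1/6)·(12/5) + (5/6)·(26/5) = 71/15.

71/15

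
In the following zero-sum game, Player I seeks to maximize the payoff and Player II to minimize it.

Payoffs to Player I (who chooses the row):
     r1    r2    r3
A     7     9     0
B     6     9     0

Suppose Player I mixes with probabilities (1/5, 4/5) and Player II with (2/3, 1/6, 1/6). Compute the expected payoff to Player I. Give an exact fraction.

Against (2/3, 1/6, 1/6), each row's expected payoff is A: 37/6; B: 11/2.
Taking the (1/5, 4/5)-weighted average: (1/5)·(37/6) + (4/5)·(11/2) = 169/30.

169/30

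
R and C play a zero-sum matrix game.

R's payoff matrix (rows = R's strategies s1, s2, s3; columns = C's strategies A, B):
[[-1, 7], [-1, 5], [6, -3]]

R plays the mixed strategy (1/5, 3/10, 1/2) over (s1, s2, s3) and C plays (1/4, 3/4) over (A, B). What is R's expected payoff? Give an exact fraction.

Against (1/4, 3/4), each row's expected payoff is s1: 5; s2: 7/2; s3: -3/4.
Taking the (1/5, 3/10, 1/2)-weighted average: (1/5)·(5) + (3/10)·(7/2) + (1/2)·(-3/4) = 67/40.

67/40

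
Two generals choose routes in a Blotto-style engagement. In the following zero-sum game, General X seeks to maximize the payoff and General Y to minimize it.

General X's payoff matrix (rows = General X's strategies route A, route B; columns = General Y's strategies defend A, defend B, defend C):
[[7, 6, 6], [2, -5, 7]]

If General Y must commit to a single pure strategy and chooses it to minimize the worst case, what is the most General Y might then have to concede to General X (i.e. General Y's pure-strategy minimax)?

The worst case (largest entry) in each column is defend A: 7, defend B: 6, defend C: 7.
The best (smallest) of these is 6.

6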